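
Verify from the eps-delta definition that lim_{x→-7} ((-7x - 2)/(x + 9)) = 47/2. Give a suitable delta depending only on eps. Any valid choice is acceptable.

Suppose eps > 0. We want delta > 0 with 0 < |x + 7| < delta ⇒ |(-7x - 2)/(x + 9) − (47/2)| < eps.
Combining over a common denominator, (-7x - 2)/(x + 9) − (47/2) = [(-7x - 2)·2 − 47·(x + 9)] / [2·(x + 9)] = -61(x + 7) / (2(x + 9)).
So |(-7x - 2)/(x + 9) − (47/2)| = 61|x + 7| / (2·|x + 9|).
Require delta ≤ 1, so |x + 9| ≥ |2| − |x + 7| > 2 − 1 = 1.
Hence |(-7x - 2)/(x + 9) − (47/2)| < 61|x + 7|/(2·1) = (61/2)|x + 7|, which is < eps once |x + 7| < (2/61)eps.
Take delta = min(1, (2/61)eps). Then 0 < |x + 7| < delta forces both bounds, so |(-7x - 2)/(x + 9) − (47/2)| < eps.

delta = min(1, (2/61)eps)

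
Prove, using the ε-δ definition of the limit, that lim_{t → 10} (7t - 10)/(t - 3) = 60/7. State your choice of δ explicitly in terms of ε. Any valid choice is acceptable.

Let ε > 0. We want δ > 0 with 0 < |t − 10| < δ ⇒ |(7t - 10)/(t - 3) − (60/7)| < ε.
Combining over a common denominator, (7t - 10)/(t - 3) − (60/7) = [(7t - 10)·7 − 60·(t - 3)] / [7·(t - 3)] = -11(t − 10) / (7(t - 3)).
So |(7t - 10)/(t - 3) − (60/7)| = 11|t − 10| / (7·|t − 3|).
Require δ ≤ 7/2, so |t − 3| ≥ |7| − |t − 10| > 7 − 7/2 = 7/2.
Hence |(7t - 10)/(t - 3) − (60/7)| < 11|t − 10|/(7·(7/2)) = (22/49)|t − 10|, which is < ε once |t − 10| < (49/22)ε.
Take δ = min(7/2, (49/22)ε). Then 0 < |t − 10| < δ forces both bounds, so |(7t - 10)/(t - 3) − (60/7)| < ε.

δ = min(7/2, (49/22)ε)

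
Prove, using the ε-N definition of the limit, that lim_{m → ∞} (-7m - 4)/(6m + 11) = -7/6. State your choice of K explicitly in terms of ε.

K = (53/36)/ε

Suppose ε > 0. For m ≥ 1, |(-7m - 4)/(6m + 11) + 7/6| = |53|/(6(6m + 11)) = 53/(6(6m + 11)).
Since 6m + 11 ≥ 6m for m ≥ 1, this is ≤ 53/(6·6m) = (53/36)/m.
So |(-7m - 4)/(6m + 11) + 7/6| < ε whenever m > (53/36)/ε.
Take K = (53/36)/ε. If m > K then |(-7m - 4)/(6m + 11) + 7/6| ≤ (53/36)/m < ε.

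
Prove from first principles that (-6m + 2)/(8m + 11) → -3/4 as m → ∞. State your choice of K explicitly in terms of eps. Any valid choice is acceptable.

K = (41/32)/eps

Let eps > 0 be given. For m ≥ 1, |(-6m + 2)/(8m + 11) + 3/4| = |82|/(8(8m + 11)) = 82/(8(8m + 11)).
Since 8m + 11 ≥ 8m for m ≥ 1, this is ≤ 82/(8·8m) = (41/32)/m.
So |(-6m + 2)/(8m + 11) + 3/4| < eps whenever m > (41/32)/eps.
Take K = (41/32)/eps. If m > K then |(-6m + 2)/(8m + 11) + 3/4| ≤ (41/32)/m < eps.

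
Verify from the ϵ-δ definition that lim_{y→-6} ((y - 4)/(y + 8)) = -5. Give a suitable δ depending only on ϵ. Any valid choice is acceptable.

δ = min(1, (1/6)ϵ)

Suppose ϵ > 0. We want δ > 0 with 0 < |y + 6| < δ ⇒ |(y - 4)/(y + 8) + 5| < ϵ.
Combining over a common denominator, (y - 4)/(y + 8) + 5 = [(y - 4)·2 − (-10)·(y + 8)] / [2·(y + 8)] = 12(y + 6) / (2(y + 8)).
So |(y - 4)/(y + 8) + 5| = 12|y + 6| / (2·|y + 8|).
Require δ ≤ 1, so |y + 8| ≥ |2| − |y + 6| > 2 − 1 = 1.
Hence |(y - 4)/(y + 8) + 5| < 12|y + 6|/(2·1) = 6|y + 6|, which is < ϵ once |y + 6| < (1/6)ϵ.
Take δ = min(1, (1/6)ϵ). Then 0 < |y + 6| < δ forces both bounds, so |(y - 4)/(y + 8) + 5| < ϵ.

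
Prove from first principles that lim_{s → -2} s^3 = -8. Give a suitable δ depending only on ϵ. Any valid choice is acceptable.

δ = min(2, ϵ/28)

Fix ϵ > 0. We seek δ > 0 with 0 < |s + 2| < δ ⇒ |s^3 + 8| < ϵ.
Factor: s^3 + 8 = (s + 2)(s^2 - 2s + 4), so |s^3 + 8| = |s + 2|·|s^2 - 2s + 4|.
Impose δ ≤ 2 so that |s| < 4; then |s^2 - 2s + 4| ≤ 28.
Hence |s^3 + 8| ≤ 28|s + 2|, which is < ϵ once |s + 2| < ϵ/28.
Take δ = min(2, ϵ/28). If 0 < |s + 2| < δ then both bounds hold and |s^3 + 8| ≤ 28|s + 2| < 28·(ϵ/28) = ϵ.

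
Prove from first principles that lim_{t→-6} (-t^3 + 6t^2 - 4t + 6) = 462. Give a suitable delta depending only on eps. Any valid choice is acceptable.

Suppose eps > 0. We want delta > 0 such that 0 < |t + 6| < delta implies |(-t^3 + 6t^2 - 4t + 6) − 462| < eps.
(-t^3 + 6t^2 - 4t + 6) − 462 = -t^3 + 6t^2 - 4t - 456 = (t + 6)(-t^2 + 12t - 76).
So |(-t^3 + 6t^2 - 4t + 6) − 462| = |t + 6|·|-t^2 + 12t - 76|.
Require delta ≤ 2. Then |t + 6| < 2 gives |t| < 8, and by the triangle inequality |-t^2 + 12t - 76| ≤ 8^2 + 12·8 + 76 = 236.
Hence |(-t^3 + 6t^2 - 4t + 6) − 462| ≤ 236|t + 6| < eps provided |t + 6| < eps/236.
Choosing delta = min(2, eps/236) ensures both conditions, hence |(-t^3 + 6t^2 - 4t + 6) − 462| < eps.

delta = min(2, eps/236)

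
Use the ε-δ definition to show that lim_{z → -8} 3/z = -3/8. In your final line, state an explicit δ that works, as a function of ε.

Let ε > 0 be given. We seek δ > 0 such that 0 < |z + 8| < δ implies |3/z + 3/8| < ε.
|3/z + 3/8| = 3·|-8 − z|/(8·|z|) = 3|z + 8|/(8|z|).
Require δ ≤ 4 so that |z| > 8 − 4 = 4, hence 8|z| > 32.
Then |3/z + 3/8| < 3|z + 8|/32, which is < ε when |z + 8| < (32/3)ε.
Take δ = min(4, (32/3)ε). Then 0 < |z + 8| < δ gives both |z + 8| < 4 and |z + 8| < (32/3)ε, so |3/z + 3/8| < ε.

δ = min(4, (32/3)ε)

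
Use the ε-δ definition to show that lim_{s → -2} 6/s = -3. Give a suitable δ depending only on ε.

δ = min(1, (1/3)ε)

Suppose ε > 0. We seek δ > 0 such that 0 < |s + 2| < δ implies |6/s + 3| < ε.
|6/s + 3| = 6·|-2 − s|/(2·|s|) = 6|s + 2|/(2|s|).
Restrict δ ≤ 1. Then |s + 2| < 1 gives |s| > 1, so 2|s| > 2.
Then |6/s + 3| < 6|s + 2|/2, which is < ε when |s + 2| < (1/3)ε.
Take δ = min(1, (1/3)ε). Then 0 < |s + 2| < δ gives both |s + 2| < 1 and |s + 2| < (1/3)ε, so |6/s + 3| < ε.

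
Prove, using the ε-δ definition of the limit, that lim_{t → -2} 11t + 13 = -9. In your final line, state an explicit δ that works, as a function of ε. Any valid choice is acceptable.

Suppose ε > 0. We need δ > 0 so that 0 < |t + 2| < δ implies |(11t + 13) + 9| < ε.
|(11t + 13) + 9| = |11t + 22| = 11|t + 2|.
So 11|t + 2| < ε exactly when |t + 2| < ε/11.
Take δ = ε/11. If 0 < |t + 2| < δ then |(11t + 13) + 9| = 11|t + 2| < 11·(ε/11) = ε.

δ = ε/11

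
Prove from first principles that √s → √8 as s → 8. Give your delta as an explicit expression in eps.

Let eps > 0. We want delta > 0 such that 0 < |s − 8| < delta implies |√s − √8| < eps.
Multiplying by the conjugate, |√s − √8| = |s − 8|/(√s + √8).
Restrict delta ≤ 8 so that |s − 8| < 8 forces s > 0, and then √s + √8 > √8.
Hence |√s − √8| < |s − 8|/√8, which is < eps once |s − 8| < √8·eps.
Take delta = min(8, √8·eps). If 0 < |s − 8| < delta then s > 0 and |√s − √8| < |s − 8|/√8 < eps.

delta = min(8, √8·eps)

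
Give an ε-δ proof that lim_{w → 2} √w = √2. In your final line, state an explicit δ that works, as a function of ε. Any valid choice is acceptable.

Fix ε > 0. We want δ > 0 such that 0 < |w − 2| < δ implies |√w − √2| < ε.
Multiplying by the conjugate, |√w − √2| = |w − 2|/(√w + √2).
Restrict δ ≤ 2 so that |w − 2| < 2 forces w > 0, and then √w + √2 > √2.
Hence |√w − √2| < |w − 2|/√2, which is < ε once |w − 2| < √2·ε.
Take δ = min(2, √2·ε). If 0 < |w − 2| < δ then w > 0 and |√w − √2| < |w − 2|/√2 < ε.

δ = min(2, √2·ε)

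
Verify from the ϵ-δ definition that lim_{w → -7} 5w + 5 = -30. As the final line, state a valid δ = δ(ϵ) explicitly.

δ = ϵ/5

Let ϵ > 0 be given. We need δ > 0 so that 0 < |w + 7| < δ implies |(5w + 5) + 30| < ϵ.
Since (5w + 5) + 30 = 5(w + 7), we have |(5w + 5) + 30| = 5|w + 7|.
So 5|w + 7| < ϵ exactly when |w + 7| < ϵ/5.
Take δ = ϵ/5. If 0 < |w + 7| < δ then |(5w + 5) + 30| = 5|w + 7| < 5·(ϵ/5) = ϵ.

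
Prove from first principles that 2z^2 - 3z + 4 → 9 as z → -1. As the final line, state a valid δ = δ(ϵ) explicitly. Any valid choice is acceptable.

Let ϵ > 0 be given. We want δ > 0 such that 0 < |z + 1| < δ implies |(2z^2 - 3z + 4) − 9| < ϵ.
(2z^2 - 3z + 4) − 9 = 2z^2 - 3z - 5 = (z + 1)(2z - 5).
So |(2z^2 - 3z + 4) − 9| = |z + 1|·|2z - 5|.
Require δ ≤ 2. Then |z + 1| < 2 gives |z| < 3, and by the triangle inequality |2z - 5| ≤ 2·3 + 5 = 11.
Hence |(2z^2 - 3z + 4) − 9| ≤ 11|z + 1| < ϵ provided |z + 1| < ϵ/11.
Choosing δ = min(2, ϵ/11) ensures both conditions, hence |(2z^2 - 3z + 4) − 9| < ϵ.

δ = min(2, ϵ/11)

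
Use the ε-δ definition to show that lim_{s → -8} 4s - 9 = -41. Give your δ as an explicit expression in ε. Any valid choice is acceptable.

Suppose ε > 0. We need δ > 0 so that 0 < |s + 8| < δ implies |(4s - 9) + 41| < ε.
Since (4s - 9) + 41 = 4(s + 8), we have |(4s - 9) + 41| = 4|s + 8|.
Thus it suffices that |s + 8| < ε/4.
Take δ = ε/4. If 0 < |s + 8| < δ then |(4s - 9) + 41| = 4|s + 8| < 4·(ε/4) = ε.

δ = ε/4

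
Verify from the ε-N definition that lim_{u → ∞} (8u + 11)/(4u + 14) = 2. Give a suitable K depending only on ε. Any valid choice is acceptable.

Let ε > 0. We seek K > 0 such that u > K implies |(8u + 11)/(4u + 14) − 2| < ε.
(8u + 11)/(4u + 14) − 2 = (4(8u + 11) − 8(4u + 14)) / (4(4u + 14)) = -68/(4(4u + 14)).
For u > 0 we have 4u + 14 > 4u, so |(8u + 11)/(4u + 14) − 2| = 68/(4(4u + 14)) < 68/(4·4u) = (17/4)/u.
Thus |(8u + 11)/(4u + 14) − 2| < ε whenever u > (17/4)/ε.
Take K = (17/4)/ε. If u > K then |(8u + 11)/(4u + 14) − 2| < (17/4)/u < ε.

K = (17/4)/ε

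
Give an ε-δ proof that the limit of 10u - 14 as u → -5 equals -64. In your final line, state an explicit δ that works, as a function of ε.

δ = ε/10

Let ε > 0 be given. We need δ > 0 so that 0 < |u + 5| < δ implies |(10u - 14) + 64| < ε.
Since (10u - 14) + 64 = 10(u + 5), we have |(10u - 14) + 64| = 10|u + 5|.
Thus it suffices that |u + 5| < ε/10.
Take δ = ε/10. If 0 < |u + 5| < δ then |(10u - 14) + 64| = 10|u + 5| < 10·(ε/10) = ε.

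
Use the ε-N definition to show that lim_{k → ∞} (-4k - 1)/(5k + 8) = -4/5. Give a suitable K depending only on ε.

Let ε > 0 be given. For k ≥ 1, |(-4k - 1)/(5k + 8) + 4/5| = |27|/(5(5k + 8)) = 27/(5(5k + 8)).
Since 5k + 8 ≥ 5k for k ≥ 1, this is ≤ 27/(5·5k) = (27/25)/k.
So |(-4k - 1)/(5k + 8) + 4/5| < ε whenever k > (27/25)/ε.
Take K = (27/25)/ε. If k > K then |(-4k - 1)/(5k + 8) + 4/5| ≤ (27/25)/k < ε.

K = (27/25)/ε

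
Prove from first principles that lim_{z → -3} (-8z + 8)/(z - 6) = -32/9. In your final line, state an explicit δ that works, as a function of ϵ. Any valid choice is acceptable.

δ = min(9/2, (81/80)ϵ)

Fix ϵ > 0. We want δ > 0 with 0 < |z + 3| < δ ⇒ |(-8z + 8)/(z - 6) + 32/9| < ϵ.
Combining over a common denominator, (-8z + 8)/(z - 6) + 32/9 = [(-8z + 8)·(-9) − 32·(z - 6)] / [(-9)·(z - 6)] = 40(z + 3) / ((-9)(z - 6)).
So |(-8z + 8)/(z - 6) + 32/9| = 40|z + 3| / (9·|z − 6|).
Restrict δ ≤ 9/2. Then |z + 3| < 9/2 gives |z − 6| = |(z + 3) + (-9)| ≥ 9 − 9/2 = 9/2.
Hence |(-8z + 8)/(z - 6) + 32/9| < 40|z + 3|/(9·(9/2)) = (80/81)|z + 3|, which is < ϵ once |z + 3| < (81/80)ϵ.
Take δ = min(9/2, (81/80)ϵ). Then 0 < |z + 3| < δ forces both bounds, so |(-8z + 8)/(z - 6) + 32/9| < ϵ.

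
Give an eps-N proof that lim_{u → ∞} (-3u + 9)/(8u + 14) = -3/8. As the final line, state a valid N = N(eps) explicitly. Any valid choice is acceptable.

N = (57/32)/eps

Fix eps > 0. We seek N > 0 such that u > N implies |(-3u + 9)/(8u + 14) + 3/8| < eps.
(-3u + 9)/(8u + 14) + 3/8 = (8(-3u + 9) − (-3)(8u + 14)) / (8(8u + 14)) = 114/(8(8u + 14)).
For u > 0 we have 8u + 14 > 8u, so |(-3u + 9)/(8u + 14) + 3/8| = 114/(8(8u + 14)) < 114/(8·8u) = (57/32)/u.
Thus |(-3u + 9)/(8u + 14) + 3/8| < eps whenever u > (57/32)/eps.
Take N = (57/32)/eps. If u > N then |(-3u + 9)/(8u + 14) + 3/8| < (57/32)/u < eps.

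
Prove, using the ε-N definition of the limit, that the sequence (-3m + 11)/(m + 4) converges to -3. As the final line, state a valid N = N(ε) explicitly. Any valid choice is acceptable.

Let ε > 0 be given. For m ≥ 1, |(-3m + 11)/(m + 4) + 3| = |23|/((m + 4)) = 23/((m + 4)).
Since m + 4 ≥ m for m ≥ 1, this is ≤ 23/(m) = 23/m.
So |(-3m + 11)/(m + 4) + 3| < ε whenever m > 23/ε.
Take N = 23/ε. If m > N then |(-3m + 11)/(m + 4) + 3| ≤ 23/m < ε.

N = 23/ε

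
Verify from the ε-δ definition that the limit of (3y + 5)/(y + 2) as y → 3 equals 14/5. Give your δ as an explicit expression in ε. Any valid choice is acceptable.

Suppose ε > 0. We want δ > 0 with 0 < |y − 3| < δ ⇒ |(3y + 5)/(y + 2) − (14/5)| < ε.
Combining over a common denominator, (3y + 5)/(y + 2) − (14/5) = [(3y + 5)·5 − 14·(y + 2)] / [5·(y + 2)] = 1(y − 3) / (5(y + 2)).
So |(3y + 5)/(y + 2) − (14/5)| = |y − 3| / (5·|y + 2|).
Require δ ≤ 5/2, so |y + 2| ≥ |5| − |y − 3| > 5 − 5/2 = 5/2.
Hence |(3y + 5)/(y + 2) − (14/5)| < |y − 3|/(5·(5/2)) = (2/25)|y − 3|, which is < ε once |y − 3| < (25/2)ε.
Take δ = min(5/2, (25/2)ε). Then 0 < |y − 3| < δ forces both bounds, so |(3y + 5)/(y + 2) − (14/5)| < ε.

δ = min(5/2, (25/2)ε)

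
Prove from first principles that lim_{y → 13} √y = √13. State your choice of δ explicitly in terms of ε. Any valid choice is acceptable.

δ = min(13, √13·ε)

Let ε > 0. We want δ > 0 such that 0 < |y − 13| < δ implies |√y − √13| < ε.
Multiplying by the conjugate, |√y − √13| = |y − 13|/(√y + √13).
Restrict δ ≤ 13 so that |y − 13| < 13 forces y > 0, and then √y + √13 > √13.
Hence |√y − √13| < |y − 13|/√13, which is < ε once |y − 13| < √13·ε.
Take δ = min(13, √13·ε). If 0 < |y − 13| < δ then y > 0 and |√y − √13| < |y − 13|/√13 < ε.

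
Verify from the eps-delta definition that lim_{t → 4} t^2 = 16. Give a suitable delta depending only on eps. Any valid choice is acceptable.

Let eps > 0 be given. We seek delta > 0 with 0 < |t − 4| < delta ⇒ |t^2 − 16| < eps.
Factor: t^2 − 16 = (t − 4)(t + 4), so |t^2 − 16| = |t − 4|·|t + 4|.
Impose delta ≤ 1 so that |t| < 5; then |t + 4| ≤ 9.
Hence |t^2 − 16| ≤ 9|t − 4|, which is < eps once |t − 4| < eps/9.
Take delta = min(1, eps/9). If 0 < |t − 4| < delta then both bounds hold and |t^2 − 16| ≤ 9|t − 4| < 9·(eps/9) = eps.

delta = min(1, eps/9)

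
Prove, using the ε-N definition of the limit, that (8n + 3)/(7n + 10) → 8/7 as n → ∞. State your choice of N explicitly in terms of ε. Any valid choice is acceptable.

Let ε > 0 be given. For n ≥ 1, |(8n + 3)/(7n + 10) − (8/7)| = |-59|/(7(7n + 10)) = 59/(7(7n + 10)).
Since 7n + 10 ≥ 7n for n ≥ 1, this is ≤ 59/(7·7n) = (59/49)/n.
So |(8n + 3)/(7n + 10) − (8/7)| < ε whenever n > (59/49)/ε.
Take N = (59/49)/ε. If n > N then |(8n + 3)/(7n + 10) − (8/7)| ≤ (59/49)/n < ε.

N = (59/49)/ε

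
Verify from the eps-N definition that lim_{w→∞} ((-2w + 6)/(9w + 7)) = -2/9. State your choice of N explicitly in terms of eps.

Let eps > 0 be given. We seek N > 0 such that w > N implies |(-2w + 6)/(9w + 7) + 2/9| < eps.
(-2w + 6)/(9w + 7) + 2/9 = (9(-2w + 6) − (-2)(9w + 7)) / (9(9w + 7)) = 68/(9(9w + 7)).
For w > 0 we have 9w + 7 > 9w, so |(-2w + 6)/(9w + 7) + 2/9| = 68/(9(9w + 7)) < 68/(9·9w) = (68/81)/w.
Thus |(-2w + 6)/(9w + 7) + 2/9| < eps whenever w > (68/81)/eps.
Take N = (68/81)/eps. If w > N then |(-2w + 6)/(9w + 7) + 2/9| < (68/81)/w < eps.

N = (68/81)/eps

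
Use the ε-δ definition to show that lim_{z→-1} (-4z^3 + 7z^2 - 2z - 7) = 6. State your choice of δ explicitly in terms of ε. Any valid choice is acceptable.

δ = min(1, ε/51)

Fix ε > 0. We want δ > 0 such that 0 < |z + 1| < δ implies |(-4z^3 + 7z^2 - 2z - 7) − 6| < ε.
(-4z^3 + 7z^2 - 2z - 7) − 6 = -4z^3 + 7z^2 - 2z - 13 = (z + 1)(-4z^2 + 11z - 13).
So |(-4z^3 + 7z^2 - 2z - 7) − 6| = |z + 1|·|-4z^2 + 11z - 13|.
Assume first that |z + 1| < 1, so |z| < 2. Then |-4z^2 + 11z - 13| ≤ 4·2^2 + 11·2 + 13 = 51.
Hence |(-4z^3 + 7z^2 - 2z - 7) − 6| ≤ 51|z + 1| < ε provided |z + 1| < ε/51.
Choosing δ = min(1, ε/51) ensures both conditions, hence |(-4z^3 + 7z^2 - 2z - 7) − 6| < ε.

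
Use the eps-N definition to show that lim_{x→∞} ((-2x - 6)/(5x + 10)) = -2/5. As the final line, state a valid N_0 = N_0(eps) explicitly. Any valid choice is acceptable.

N_0 = (2/5)/eps

Suppose eps > 0. We seek N_0 > 0 such that x > N_0 implies |(-2x - 6)/(5x + 10) + 2/5| < eps.
(-2x - 6)/(5x + 10) + 2/5 = (5(-2x - 6) − (-2)(5x + 10)) / (5(5x + 10)) = -10/(5(5x + 10)).
For x > 0 we have 5x + 10 > 5x, so |(-2x - 6)/(5x + 10) + 2/5| = 10/(5(5x + 10)) < 10/(5·5x) = (2/5)/x.
Thus |(-2x - 6)/(5x + 10) + 2/5| < eps whenever x > (2/5)/eps.
Take N_0 = (2/5)/eps. If x > N_0 then |(-2x - 6)/(5x + 10) + 2/5| < (2/5)/x < eps.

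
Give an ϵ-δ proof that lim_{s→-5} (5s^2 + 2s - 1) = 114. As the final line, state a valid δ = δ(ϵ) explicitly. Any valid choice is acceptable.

Suppose ϵ > 0. We want δ > 0 such that 0 < |s + 5| < δ implies |(5s^2 + 2s - 1) − 114| < ϵ.
(5s^2 + 2s - 1) − 114 = 5s^2 + 2s - 115 = (s + 5)(5s - 23).
So |(5s^2 + 2s - 1) − 114| = |s + 5|·|5s - 23|.
Assume first that |s + 5| < 2, so |s| < 7. Then |5s - 23| ≤ 5·7 + 23 = 58.
Hence |(5s^2 + 2s - 1) − 114| ≤ 58|s + 5| < ϵ provided |s + 5| < ϵ/58.
Take δ = min(2, ϵ/58). Then 0 < |s + 5| < δ gives both |s + 5| < 2 and |s + 5| < ϵ/58, so |(5s^2 + 2s - 1) − 114| < ϵ.

δ = min(2, ϵ/58)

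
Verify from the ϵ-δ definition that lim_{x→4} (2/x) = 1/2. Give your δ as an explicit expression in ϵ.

δ = min(2, 4ϵ)

Let ϵ > 0 be given. We seek δ > 0 such that 0 < |x − 4| < δ implies |2/x − (1/2)| < ϵ.
|2/x − (1/2)| = 2·|4 − x|/(4·|x|) = 2|x − 4|/(4|x|).
Restrict δ ≤ 2. Then |x − 4| < 2 gives |x| > 2, so 4|x| > 8.
Then |2/x − (1/2)| < 2|x − 4|/8, which is < ϵ when |x − 4| < 4ϵ.
Take δ = min(2, 4ϵ). Then 0 < |x − 4| < δ gives both |x − 4| < 2 and |x − 4| < 4ϵ, so |2/x − (1/2)| < ϵ.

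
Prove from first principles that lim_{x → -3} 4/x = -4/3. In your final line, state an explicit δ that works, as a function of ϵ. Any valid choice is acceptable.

Fix ϵ > 0. We seek δ > 0 such that 0 < |x + 3| < δ implies |4/x + 4/3| < ϵ.
|4/x + 4/3| = 4·|-3 − x|/(3·|x|) = 4|x + 3|/(3|x|).
Require δ ≤ 3/2 so that |x| > 3 − 3/2 = 3/2, hence 3|x| > 9/2.
Then |4/x + 4/3| < 4|x + 3|/(9/2), which is < ϵ when |x + 3| < (9/8)ϵ.
Take δ = min(3/2, (9/8)ϵ). Then 0 < |x + 3| < δ gives both |x + 3| < 3/2 and |x + 3| < (9/8)ϵ, so |4/x + 4/3| < ϵ.

δ = min(3/2, (9/8)ϵ)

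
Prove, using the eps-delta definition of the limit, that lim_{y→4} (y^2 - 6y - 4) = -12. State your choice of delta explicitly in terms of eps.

delta = min(1, eps/7)

Let eps > 0 be given. We want delta > 0 such that 0 < |y − 4| < delta implies |(y^2 - 6y - 4) + 12| < eps.
(y^2 - 6y - 4) + 12 = y^2 - 6y + 8 = (y − 4)(y - 2).
So |(y^2 - 6y - 4) + 12| = |y − 4|·|y - 2|.
Require delta ≤ 1. Then |y − 4| < 1 gives |y| < 5, and by the triangle inequality |y - 2| ≤ 5 + 2 = 7.
Hence |(y^2 - 6y - 4) + 12| ≤ 7|y − 4| < eps provided |y − 4| < eps/7.
Choosing delta = min(1, eps/7) ensures both conditions, hence |(y^2 - 6y - 4) + 12| < eps.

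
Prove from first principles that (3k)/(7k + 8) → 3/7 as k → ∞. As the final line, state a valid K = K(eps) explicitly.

K = (24/49)/eps

Let eps > 0. For k ≥ 1, |(3k)/(7k + 8) − (3/7)| = |-24|/(7(7k + 8)) = 24/(7(7k + 8)).
Since 7k + 8 ≥ 7k for k ≥ 1, this is ≤ 24/(7·7k) = (24/49)/k.
So |(3k)/(7k + 8) − (3/7)| < eps whenever k > (24/49)/eps.
Take K = (24/49)/eps. If k > K then |(3k)/(7k + 8) − (3/7)| ≤ (24/49)/k < eps.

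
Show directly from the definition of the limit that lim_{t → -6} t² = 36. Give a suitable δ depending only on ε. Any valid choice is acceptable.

δ = min(1, ε/13)

Suppose ε > 0. We seek δ > 0 with 0 < |t + 6| < δ ⇒ |t² − 36| < ε.
Factor: t² − 36 = (t + 6)(t - 6), so |t² − 36| = |t + 6|·|t - 6|.
Restrict δ ≤ 1. Then |t + 6| < 1 gives |t| < 7, so by the triangle inequality |t - 6| ≤ 7 + 6 = 13.
Hence |t² − 36| ≤ 13|t + 6|, which is < ε once |t + 6| < ε/13.
Take δ = min(1, ε/13). If 0 < |t + 6| < δ then both bounds hold and |t² − 36| ≤ 13|t + 6| < 13·(ε/13) = ε.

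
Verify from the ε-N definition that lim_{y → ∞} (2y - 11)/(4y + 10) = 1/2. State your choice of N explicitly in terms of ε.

Fix ε > 0. We seek N > 0 such that y > N implies |(2y - 11)/(4y + 10) − (1/2)| < ε.
(2y - 11)/(4y + 10) − (1/2) = (4(2y - 11) − 2(4y + 10)) / (4(4y + 10)) = -64/(4(4y + 10)).
For y > 0 we have 4y + 10 > 4y, so |(2y - 11)/(4y + 10) − (1/2)| = 64/(4(4y + 10)) < 64/(4·4y) = 4/y.
Thus |(2y - 11)/(4y + 10) − (1/2)| < ε whenever y > 4/ε.
Take N = 4/ε. If y > N then |(2y - 11)/(4y + 10) − (1/2)| < 4/y < ε.

N = 4/ε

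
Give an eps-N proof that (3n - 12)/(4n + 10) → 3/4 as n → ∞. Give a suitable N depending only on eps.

N = (39/8)/eps

Let eps > 0. For n ≥ 1, |(3n - 12)/(4n + 10) − (3/4)| = |-78|/(4(4n + 10)) = 78/(4(4n + 10)).
Since 4n + 10 ≥ 4n for n ≥ 1, this is ≤ 78/(4·4n) = (39/8)/n.
So |(3n - 12)/(4n + 10) − (3/4)| < eps whenever n > (39/8)/eps.
Take N = (39/8)/eps. If n > N then |(3n - 12)/(4n + 10) − (3/4)| ≤ (39/8)/n < eps.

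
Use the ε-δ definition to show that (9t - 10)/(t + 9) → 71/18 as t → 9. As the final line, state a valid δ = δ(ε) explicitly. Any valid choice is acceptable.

Fix ε > 0. We want δ > 0 with 0 < |t − 9| < δ ⇒ |(9t - 10)/(t + 9) − (71/18)| < ε.
Combining over a common denominator, (9t - 10)/(t + 9) − (71/18) = [(9t - 10)·18 − 71·(t + 9)] / [18·(t + 9)] = 91(t − 9) / (18(t + 9)).
So |(9t - 10)/(t + 9) − (71/18)| = 91|t − 9| / (18·|t + 9|).
Require δ ≤ 9, so |t + 9| ≥ |18| − |t − 9| > 18 − 9 = 9.
Hence |(9t - 10)/(t + 9) − (71/18)| < 91|t − 9|/(18·9) = (91/162)|t − 9|, which is < ε once |t − 9| < (162/91)ε.
Take δ = min(9, (162/91)ε). Then 0 < |t − 9| < δ forces both bounds, so |(9t - 10)/(t + 9) − (71/18)| < ε.

δ = min(9, (162/91)ε)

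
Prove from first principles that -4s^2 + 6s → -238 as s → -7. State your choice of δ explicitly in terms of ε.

δ = min(1, ε/66)

Suppose ε > 0. We want δ > 0 such that 0 < |s + 7| < δ implies |(-4s^2 + 6s) + 238| < ε.
(-4s^2 + 6s) + 238 = -4s^2 + 6s + 238 = (s + 7)(-4s + 34).
So |(-4s^2 + 6s) + 238| = |s + 7|·|-4s + 34|.
Require δ ≤ 1. Then |s + 7| < 1 gives |s| < 8, and by the triangle inequality |-4s + 34| ≤ 4·8 + 34 = 66.
Hence |(-4s^2 + 6s) + 238| ≤ 66|s + 7| < ε provided |s + 7| < ε/66.
Take δ = min(1, ε/66). Then 0 < |s + 7| < δ gives both |s + 7| < 1 and |s + 7| < ε/66, so |(-4s^2 + 6s) + 238| < ε.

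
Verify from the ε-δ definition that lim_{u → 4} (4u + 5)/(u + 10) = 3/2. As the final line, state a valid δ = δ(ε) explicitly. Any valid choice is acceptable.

Fix ε > 0. We want δ > 0 with 0 < |u − 4| < δ ⇒ |(4u + 5)/(u + 10) − (3/2)| < ε.
Combining over a common denominator, (4u + 5)/(u + 10) − (3/2) = [(4u + 5)·14 − 21·(u + 10)] / [14·(u + 10)] = 35(u − 4) / (14(u + 10)).
So |(4u + 5)/(u + 10) − (3/2)| = 35|u − 4| / (14·|u + 10|).
Restrict δ ≤ 7. Then |u − 4| < 7 gives |u + 10| = |(u − 4) + 14| ≥ 14 − 7 = 7.
Hence |(4u + 5)/(u + 10) − (3/2)| < 35|u − 4|/(14·7) = (5/14)|u − 4|, which is < ε once |u − 4| < (14/5)ε.
Take δ = min(7, (14/5)ε). Then 0 < |u − 4| < δ forces both bounds, so |(4u + 5)/(u + 10) − (3/2)| < ε.

δ = min(7, (14/5)ε)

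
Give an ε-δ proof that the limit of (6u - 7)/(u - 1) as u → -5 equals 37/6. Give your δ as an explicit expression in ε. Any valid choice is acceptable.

Let ε > 0. We want δ > 0 with 0 < |u + 5| < δ ⇒ |(6u - 7)/(u - 1) − (37/6)| < ε.
Combining over a common denominator, (6u - 7)/(u - 1) − (37/6) = [(6u - 7)·(-6) − (-37)·(u - 1)] / [(-6)·(u - 1)] = 1(u + 5) / ((-6)(u - 1)).
So |(6u - 7)/(u - 1) − (37/6)| = |u + 5| / (6·|u − 1|).
Restrict δ ≤ 3. Then |u + 5| < 3 gives |u − 1| = |(u + 5) + (-6)| ≥ 6 − 3 = 3.
Hence |(6u - 7)/(u - 1) − (37/6)| < |u + 5|/(6·3) = (1/18)|u + 5|, which is < ε once |u + 5| < 18ε.
Take δ = min(3, 18ε). Then 0 < |u + 5| < δ forces both bounds, so |(6u - 7)/(u - 1) − (37/6)| < ε.

δ = min(3, 18ε)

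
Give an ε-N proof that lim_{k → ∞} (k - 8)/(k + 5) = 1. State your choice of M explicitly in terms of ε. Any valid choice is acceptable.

Suppose ε > 0. For k ≥ 1, |(k - 8)/(k + 5) − 1| = |-13|/((k + 5)) = 13/((k + 5)).
Since k + 5 ≥ k for k ≥ 1, this is ≤ 13/(k) = 13/k.
So |(k - 8)/(k + 5) − 1| < ε whenever k > 13/ε.
Take M = 13/ε. If k > M then |(k - 8)/(k + 5) − 1| ≤ 13/k < ε.

M = 13/ε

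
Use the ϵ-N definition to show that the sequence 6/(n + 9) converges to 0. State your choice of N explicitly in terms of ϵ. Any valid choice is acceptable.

N = 6/ϵ

Let ϵ > 0 be given. For n ≥ 1, |6/(n + 9) − 0| = 6/(n + 9) ≤ 6/n.
We need 6/n < ϵ, i.e. n > 6/ϵ.
Take N = 6/ϵ. If n > N then |6/(n + 9)| ≤ 6/n < ϵ.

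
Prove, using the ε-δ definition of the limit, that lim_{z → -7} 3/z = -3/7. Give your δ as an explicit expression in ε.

δ = min(7/2, (49/6)ε)

Fix ε > 0. We seek δ > 0 such that 0 < |z + 7| < δ implies |3/z + 3/7| < ε.
|3/z + 3/7| = 3·|-7 − z|/(7·|z|) = 3|z + 7|/(7|z|).
Require δ ≤ 7/2 so that |z| > 7 − 7/2 = 7/2, hence 7|z| > 49/2.
Then |3/z + 3/7| < 3|z + 7|/(49/2), which is < ε when |z + 7| < (49/6)ε.
Take δ = min(7/2, (49/6)ε). Then 0 < |z + 7| < δ gives both |z + 7| < 7/2 and |z + 7| < (49/6)ε, so |3/z + 3/7| < ε.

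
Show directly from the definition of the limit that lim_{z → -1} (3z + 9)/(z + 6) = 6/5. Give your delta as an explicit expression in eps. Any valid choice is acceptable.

Suppose eps > 0. We want delta > 0 with 0 < |z + 1| < delta ⇒ |(3z + 9)/(z + 6) − (6/5)| < eps.
Combining over a common denominator, (3z + 9)/(z + 6) − (6/5) = [(3z + 9)·5 − 6·(z + 6)] / [5·(z + 6)] = 9(z + 1) / (5(z + 6)).
So |(3z + 9)/(z + 6) − (6/5)| = 9|z + 1| / (5·|z + 6|).
Require delta ≤ 5/2, so |z + 6| ≥ |5| − |z + 1| > 5 − 5/2 = 5/2.
Hence |(3z + 9)/(z + 6) − (6/5)| < 9|z + 1|/(5·(5/2)) = (18/25)|z + 1|, which is < eps once |z + 1| < (25/18)eps.
Take delta = min(5/2, (25/18)eps). Then 0 < |z + 1| < delta forces both bounds, so |(3z + 9)/(z + 6) − (6/5)| < eps.

delta = min(5/2, (25/18)eps)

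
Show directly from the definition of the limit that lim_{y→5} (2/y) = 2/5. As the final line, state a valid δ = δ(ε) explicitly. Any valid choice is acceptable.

δ = min(5/2, (25/4)ε)

Fix ε > 0. We seek δ > 0 such that 0 < |y − 5| < δ implies |2/y − (2/5)| < ε.
|2/y − (2/5)| = 2·|5 − y|/(5·|y|) = 2|y − 5|/(5|y|).
Require δ ≤ 5/2 so that |y| > 5 − 5/2 = 5/2, hence 5|y| > 25/2.
Then |2/y − (2/5)| < 2|y − 5|/(25/2), which is < ε when |y − 5| < (25/4)ε.
Take δ = min(5/2, (25/4)ε). Then 0 < |y − 5| < δ gives both |y − 5| < 5/2 and |y − 5| < (25/4)ε, so |2/y − (2/5)| < ε.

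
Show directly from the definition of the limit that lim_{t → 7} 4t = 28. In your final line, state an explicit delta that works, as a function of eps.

delta = eps/4

Suppose eps > 0. We need delta > 0 so that 0 < |t − 7| < delta implies |(4t) − 28| < eps.
Since (4t) − 28 = 4(t − 7), we have |(4t) − 28| = 4|t − 7|.
So 4|t − 7| < eps exactly when |t − 7| < eps/4.
Choosing delta = eps/4 gives |(4t) − 28| = 4|t − 7| < eps whenever |t − 7| < delta.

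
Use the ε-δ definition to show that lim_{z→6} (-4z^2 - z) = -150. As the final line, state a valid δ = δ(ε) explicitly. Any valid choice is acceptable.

Suppose ε > 0. We want δ > 0 such that 0 < |z − 6| < δ implies |(-4z^2 - z) + 150| < ε.
(-4z^2 - z) + 150 = -4z^2 - z + 150 = (z − 6)(-4z - 25).
So |(-4z^2 - z) + 150| = |z − 6|·|-4z - 25|.
Require δ ≤ 1. Then |z − 6| < 1 gives |z| < 7, and by the triangle inequality |-4z - 25| ≤ 4·7 + 25 = 53.
Hence |(-4z^2 - z) + 150| ≤ 53|z − 6| < ε provided |z − 6| < ε/53.
Choosing δ = min(1, ε/53) ensures both conditions, hence |(-4z^2 - z) + 150| < ε.

δ = min(1, ε/53)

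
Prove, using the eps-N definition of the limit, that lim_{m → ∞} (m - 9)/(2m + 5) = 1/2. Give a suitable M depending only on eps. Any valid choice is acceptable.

Suppose eps > 0. For m ≥ 1, |(m - 9)/(2m + 5) − (1/2)| = |-23|/(2(2m + 5)) = 23/(2(2m + 5)).
Since 2m + 5 ≥ 2m for m ≥ 1, this is ≤ 23/(2·2m) = (23/4)/m.
So |(m - 9)/(2m + 5) − (1/2)| < eps whenever m > (23/4)/eps.
Take M = (23/4)/eps. If m > M then |(m - 9)/(2m + 5) − (1/2)| ≤ (23/4)/m < eps.

M = (23/4)/eps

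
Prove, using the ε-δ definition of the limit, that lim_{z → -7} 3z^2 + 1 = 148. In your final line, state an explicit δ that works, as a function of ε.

Let ε > 0 be given. We want δ > 0 such that 0 < |z + 7| < δ implies |(3z^2 + 1) − 148| < ε.
(3z^2 + 1) − 148 = 3z^2 - 147 = (z + 7)(3z - 21).
So |(3z^2 + 1) − 148| = |z + 7|·|3z - 21|.
Assume first that |z + 7| < 1, so |z| < 8. Then |3z - 21| ≤ 3·8 + 21 = 45.
Hence |(3z^2 + 1) − 148| ≤ 45|z + 7| < ε provided |z + 7| < ε/45.
Choosing δ = min(1, ε/45) ensures both conditions, hence |(3z^2 + 1) − 148| < ε.

δ = min(1, ε/45)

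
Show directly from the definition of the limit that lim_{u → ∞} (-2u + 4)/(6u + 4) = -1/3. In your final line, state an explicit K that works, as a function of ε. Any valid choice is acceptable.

Suppose ε > 0. We seek K > 0 such that u > K implies |(-2u + 4)/(6u + 4) + 1/3| < ε.
(-2u + 4)/(6u + 4) + 1/3 = (6(-2u + 4) − (-2)(6u + 4)) / (6(6u + 4)) = 32/(6(6u + 4)).
For u > 0 we have 6u + 4 > 6u, so |(-2u + 4)/(6u + 4) + 1/3| = 32/(6(6u + 4)) < 32/(6·6u) = (8/9)/u.
Thus |(-2u + 4)/(6u + 4) + 1/3| < ε whenever u > (8/9)/ε.
Take K = (8/9)/ε. If u > K then |(-2u + 4)/(6u + 4) + 1/3| < (8/9)/u < ε.

K = (8/9)/ε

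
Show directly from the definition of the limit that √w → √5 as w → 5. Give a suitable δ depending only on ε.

δ = min(5, √5·ε)

Let ε > 0. We want δ > 0 such that 0 < |w − 5| < δ implies |√w − √5| < ε.
Multiplying by the conjugate, |√w − √5| = |w − 5|/(√w + √5).
Restrict δ ≤ 5 so that |w − 5| < 5 forces w > 0, and then √w + √5 > √5.
Hence |√w − √5| < |w − 5|/√5, which is < ε once |w − 5| < √5·ε.
Take δ = min(5, √5·ε). If 0 < |w − 5| < δ then w > 0 and |√w − √5| < |w − 5|/√5 < ε.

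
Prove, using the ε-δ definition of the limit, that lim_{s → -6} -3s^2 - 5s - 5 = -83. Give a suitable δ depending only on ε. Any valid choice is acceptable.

Fix ε > 0. We want δ > 0 such that 0 < |s + 6| < δ implies |(-3s^2 - 5s - 5) + 83| < ε.
(-3s^2 - 5s - 5) + 83 = -3s^2 - 5s + 78 = (s + 6)(-3s + 13).
So |(-3s^2 - 5s - 5) + 83| = |s + 6|·|-3s + 13|.
Assume first that |s + 6| < 1, so |s| < 7. Then |-3s + 13| ≤ 3·7 + 13 = 34.
Hence |(-3s^2 - 5s - 5) + 83| ≤ 34|s + 6| < ε provided |s + 6| < ε/34.
Take δ = min(1, ε/34). Then 0 < |s + 6| < δ gives both |s + 6| < 1 and |s + 6| < ε/34, so |(-3s^2 - 5s - 5) + 83| < ε.

δ = min(1, ε/34)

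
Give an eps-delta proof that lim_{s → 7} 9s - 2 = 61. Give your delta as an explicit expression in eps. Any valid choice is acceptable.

delta = eps/9

Let eps > 0. We need delta > 0 so that 0 < |s − 7| < delta implies |(9s - 2) − 61| < eps.
|(9s - 2) − 61| = |9s - 63| = 9|s − 7|.
So 9|s − 7| < eps exactly when |s − 7| < eps/9.
Choosing delta = eps/9 gives |(9s - 2) − 61| = 9|s − 7| < eps whenever |s − 7| < delta.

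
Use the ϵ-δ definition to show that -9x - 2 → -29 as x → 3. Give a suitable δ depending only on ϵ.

δ = ϵ/9

Fix ϵ > 0. We need δ > 0 so that 0 < |x − 3| < δ implies |(-9x - 2) + 29| < ϵ.
|(-9x - 2) + 29| = |-9x + 27| = 9|x − 3|.
Thus it suffices that |x − 3| < ϵ/9.
Take δ = ϵ/9. If 0 < |x − 3| < δ then |(-9x - 2) + 29| = 9|x − 3| < 9·(ϵ/9) = ϵ.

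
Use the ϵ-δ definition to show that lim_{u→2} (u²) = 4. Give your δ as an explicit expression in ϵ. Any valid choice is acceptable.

Fix ϵ > 0. We seek δ > 0 with 0 < |u − 2| < δ ⇒ |u² − 4| < ϵ.
Factor: u² − 4 = (u − 2)(u + 2), so |u² − 4| = |u − 2|·|u + 2|.
Impose δ ≤ 1 so that |u| < 3; then |u + 2| ≤ 5.
Hence |u² − 4| ≤ 5|u − 2|, which is < ϵ once |u − 2| < ϵ/5.
Take δ = min(1, ϵ/5). If 0 < |u − 2| < δ then both bounds hold and |u² − 4| ≤ 5|u − 2| < 5·(ϵ/5) = ϵ.

δ = min(1, ϵ/5)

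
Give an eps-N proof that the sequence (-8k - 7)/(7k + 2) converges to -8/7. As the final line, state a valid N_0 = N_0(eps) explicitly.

Let eps > 0. For k ≥ 1, |(-8k - 7)/(7k + 2) + 8/7| = |-33|/(7(7k + 2)) = 33/(7(7k + 2)).
Since 7k + 2 ≥ 7k for k ≥ 1, this is ≤ 33/(7·7k) = (33/49)/k.
So |(-8k - 7)/(7k + 2) + 8/7| < eps whenever k > (33/49)/eps.
Take N_0 = (33/49)/eps. If k > N_0 then |(-8k - 7)/(7k + 2) + 8/7| ≤ (33/49)/k < eps.

N_0 = (33/49)/eps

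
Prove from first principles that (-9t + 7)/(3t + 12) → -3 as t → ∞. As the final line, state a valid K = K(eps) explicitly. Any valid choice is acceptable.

Let eps > 0 be given. We seek K > 0 such that t > K implies |(-9t + 7)/(3t + 12) + 3| < eps.
(-9t + 7)/(3t + 12) + 3 = (3(-9t + 7) − (-9)(3t + 12)) / (3(3t + 12)) = 129/(3(3t + 12)).
For t > 0 we have 3t + 12 > 3t, so |(-9t + 7)/(3t + 12) + 3| = 129/(3(3t + 12)) < 129/(3·3t) = (43/3)/t.
Thus |(-9t + 7)/(3t + 12) + 3| < eps whenever t > (43/3)/eps.
Take K = (43/3)/eps. If t > K then |(-9t + 7)/(3t + 12) + 3| < (43/3)/t < eps.

K = (43/3)/eps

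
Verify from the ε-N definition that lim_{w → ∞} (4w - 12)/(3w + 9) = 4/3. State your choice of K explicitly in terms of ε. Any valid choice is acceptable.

Suppose ε > 0. We seek K > 0 such that w > K implies |(4w - 12)/(3w + 9) − (4/3)| < ε.
(4w - 12)/(3w + 9) − (4/3) = (3(4w - 12) − 4(3w + 9)) / (3(3w + 9)) = -72/(3(3w + 9)).
For w > 0 we have 3w + 9 > 3w, so |(4w - 12)/(3w + 9) − (4/3)| = 72/(3(3w + 9)) < 72/(3·3w) = 8/w.
Thus |(4w - 12)/(3w + 9) − (4/3)| < ε whenever w > 8/ε.
Take K = 8/ε. If w > K then |(4w - 12)/(3w + 9) − (4/3)| < 8/w < ε.

K = 8/ε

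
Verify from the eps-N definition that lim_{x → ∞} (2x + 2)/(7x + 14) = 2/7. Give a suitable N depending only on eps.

Let eps > 0. We seek N > 0 such that x > N implies |(2x + 2)/(7x + 14) − (2/7)| < eps.
(2x + 2)/(7x + 14) − (2/7) = (7(2x + 2) − 2(7x + 14)) / (7(7x + 14)) = -14/(7(7x + 14)).
For x > 0 we have 7x + 14 > 7x, so |(2x + 2)/(7x + 14) − (2/7)| = 14/(7(7x + 14)) < 14/(7·7x) = (2/7)/x.
Thus |(2x + 2)/(7x + 14) − (2/7)| < eps whenever x > (2/7)/eps.
Take N = (2/7)/eps. If x > N then |(2x + 2)/(7x + 14) − (2/7)| < (2/7)/x < eps.

N = (2/7)/eps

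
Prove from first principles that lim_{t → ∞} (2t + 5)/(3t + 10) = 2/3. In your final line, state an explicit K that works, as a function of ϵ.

Let ϵ > 0. We seek K > 0 such that t > K implies |(2t + 5)/(3t + 10) − (2/3)| < ϵ.
(2t + 5)/(3t + 10) − (2/3) = (3(2t + 5) − 2(3t + 10)) / (3(3t + 10)) = -5/(3(3t + 10)).
For t > 0 we have 3t + 10 > 3t, so |(2t + 5)/(3t + 10) − (2/3)| = 5/(3(3t + 10)) < 5/(3·3t) = (5/9)/t.
Thus |(2t + 5)/(3t + 10) − (2/3)| < ϵ whenever t > (5/9)/ϵ.
Take K = (5/9)/ϵ. If t > K then |(2t + 5)/(3t + 10) − (2/3)| < (5/9)/t < ϵ.

K = (5/9)/ϵ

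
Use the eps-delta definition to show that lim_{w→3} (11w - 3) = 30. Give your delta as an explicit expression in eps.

Let eps > 0. We need delta > 0 so that 0 < |w − 3| < delta implies |(11w - 3) − 30| < eps.
Since (11w - 3) − 30 = 11(w − 3), we have |(11w - 3) − 30| = 11|w − 3|.
So 11|w − 3| < eps exactly when |w − 3| < eps/11.
Choosing delta = eps/11 gives |(11w - 3) − 30| = 11|w − 3| < eps whenever |w − 3| < delta.

delta = eps/11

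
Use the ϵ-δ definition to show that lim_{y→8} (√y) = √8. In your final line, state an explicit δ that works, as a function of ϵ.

Fix ϵ > 0. We want δ > 0 such that 0 < |y − 8| < δ implies |√y − √8| < ϵ.
Rationalise: √y − √8 = (y − 8)/(√y + √8), so |√y − √8| = |y − 8|/(√y + √8).
Restrict δ ≤ 8 so that |y − 8| < 8 forces y > 0, and then √y + √8 > √8.
Hence |√y − √8| < |y − 8|/√8, which is < ϵ once |y − 8| < √8·ϵ.
Take δ = min(8, √8·ϵ). If 0 < |y − 8| < δ then y > 0 and |√y − √8| < |y − 8|/√8 < ϵ.

δ = min(8, √8·ϵ)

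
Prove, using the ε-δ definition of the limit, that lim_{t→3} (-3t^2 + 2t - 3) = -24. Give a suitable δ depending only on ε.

Fix ε > 0. We want δ > 0 such that 0 < |t − 3| < δ implies |(-3t^2 + 2t - 3) + 24| < ε.
(-3t^2 + 2t - 3) + 24 = -3t^2 + 2t + 21 = (t − 3)(-3t - 7).
So |(-3t^2 + 2t - 3) + 24| = |t − 3|·|-3t - 7|.
Assume first that |t − 3| < 1, so |t| < 4. Then |-3t - 7| ≤ 3·4 + 7 = 19.
Hence |(-3t^2 + 2t - 3) + 24| ≤ 19|t − 3| < ε provided |t − 3| < ε/19.
Take δ = min(1, ε/19). Then 0 < |t − 3| < δ gives both |t − 3| < 1 and |t − 3| < ε/19, so |(-3t^2 + 2t - 3) + 24| < ε.

δ = min(1, ε/19)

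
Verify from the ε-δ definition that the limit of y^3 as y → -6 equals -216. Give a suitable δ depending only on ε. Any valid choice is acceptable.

Let ε > 0 be given. We seek δ > 0 with 0 < |y + 6| < δ ⇒ |y^3 + 216| < ε.
Factor: y^3 + 216 = (y + 6)(y^2 - 6y + 36), so |y^3 + 216| = |y + 6|·|y^2 - 6y + 36|.
Restrict δ ≤ 2. Then |y + 6| < 2 gives |y| < 8, so by the triangle inequality |y^2 - 6y + 36| ≤ 8^2 + 6·8 + 36 = 148.
Hence |y^3 + 216| ≤ 148|y + 6|, which is < ε once |y + 6| < ε/148.
Take δ = min(2, ε/148). If 0 < |y + 6| < δ then both bounds hold and |y^3 + 216| ≤ 148|y + 6| < 148·(ε/148) = ε.

δ = min(2, ε/148)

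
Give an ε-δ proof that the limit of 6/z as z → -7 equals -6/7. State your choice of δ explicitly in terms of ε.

δ = min(7/2, (49/12)ε)

Fix ε > 0. We seek δ > 0 such that 0 < |z + 7| < δ implies |6/z + 6/7| < ε.
|6/z + 6/7| = 6·|-7 − z|/(7·|z|) = 6|z + 7|/(7|z|).
Require δ ≤ 7/2 so that |z| > 7 − 7/2 = 7/2, hence 7|z| > 49/2.
Then |6/z + 6/7| < 6|z + 7|/(49/2), which is < ε when |z + 7| < (49/12)ε.
Take δ = min(7/2, (49/12)ε). Then 0 < |z + 7| < δ gives both |z + 7| < 7/2 and |z + 7| < (49/12)ε, so |6/z + 6/7| < ε.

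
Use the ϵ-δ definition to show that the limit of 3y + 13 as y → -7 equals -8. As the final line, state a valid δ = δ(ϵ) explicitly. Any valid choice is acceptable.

Suppose ϵ > 0. We need δ > 0 so that 0 < |y + 7| < δ implies |(3y + 13) + 8| < ϵ.
|(3y + 13) + 8| = |3y + 21| = 3|y + 7|.
So 3|y + 7| < ϵ exactly when |y + 7| < ϵ/3.
Take δ = ϵ/3. If 0 < |y + 7| < δ then |(3y + 13) + 8| = 3|y + 7| < 3·(ϵ/3) = ϵ.

δ = ϵ/3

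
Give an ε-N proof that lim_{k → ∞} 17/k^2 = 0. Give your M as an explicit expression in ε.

Let ε > 0. For k ≥ 1, |17/k^2 − 0| = 17/k^2.
17/k^2 < ε ⇔ k^2 > 17/ε ⇔ k > (17/ε)^{1/2}.
Take M = (17/ε)^{1/2}. Then k > M implies 17/k^2 < ε.

M = (17/ε)^{1/2}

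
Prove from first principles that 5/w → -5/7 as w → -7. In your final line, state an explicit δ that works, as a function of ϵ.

Suppose ϵ > 0. We seek δ > 0 such that 0 < |w + 7| < δ implies |5/w + 5/7| < ϵ.
|5/w + 5/7| = 5·|-7 − w|/(7·|w|) = 5|w + 7|/(7|w|).
Require δ ≤ 7/2 so that |w| > 7 − 7/2 = 7/2, hence 7|w| > 49/2.
Then |5/w + 5/7| < 5|w + 7|/(49/2), which is < ϵ when |w + 7| < (49/10)ϵ.
Take δ = min(7/2, (49/10)ϵ). Then 0 < |w + 7| < δ gives both |w + 7| < 7/2 and |w + 7| < (49/10)ϵ, so |5/w + 5/7| < ϵ.

δ = min(7/2, (49/10)ϵ)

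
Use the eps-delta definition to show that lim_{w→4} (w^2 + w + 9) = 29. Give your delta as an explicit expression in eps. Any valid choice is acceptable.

Suppose eps > 0. We want delta > 0 such that 0 < |w − 4| < delta implies |(w^2 + w + 9) − 29| < eps.
(w^2 + w + 9) − 29 = w^2 + w - 20 = (w − 4)(w + 5).
So |(w^2 + w + 9) − 29| = |w − 4|·|w + 5|.
Require delta ≤ 2. Then |w − 4| < 2 gives |w| < 6, and by the triangle inequality |w + 5| ≤ 6 + 5 = 11.
Hence |(w^2 + w + 9) − 29| ≤ 11|w − 4| < eps provided |w − 4| < eps/11.
Take delta = min(2, eps/11). Then 0 < |w − 4| < delta gives both |w − 4| < 2 and |w − 4| < eps/11, so |(w^2 + w + 9) − 29| < eps.

delta = min(2, eps/11)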